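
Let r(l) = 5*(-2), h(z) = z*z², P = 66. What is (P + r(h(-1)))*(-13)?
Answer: -728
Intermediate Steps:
h(z) = z³
r(l) = -10
(P + r(h(-1)))*(-13) = (66 - 10)*(-13) = 56*(-13) = -728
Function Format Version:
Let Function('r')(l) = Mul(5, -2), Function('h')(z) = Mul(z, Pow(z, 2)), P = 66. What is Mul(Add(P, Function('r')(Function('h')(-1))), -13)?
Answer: -728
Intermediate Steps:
Function('h')(z) = Pow(z, 3)
Function('r')(l) = -10
Mul(Add(P, Function('r')(Function('h')(-1))), -13) = Mul(Add(66, -10), -13) = Mul(56, -13) = -728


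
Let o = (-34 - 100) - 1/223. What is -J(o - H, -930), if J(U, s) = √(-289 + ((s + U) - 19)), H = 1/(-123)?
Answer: -2*I*√258055378338/27429 ≈ -37.04*I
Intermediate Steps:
o = -29883/223 (o = -134 - 1*1/223 = -134 - 1/223 = -29883/223 ≈ -134.00)
H = -1/123 ≈ -0.0081301
J(U, s) = √(-308 + U + s) (J(U, s) = √(-289 + ((U + s) - 19)) = √(-289 + (-19 + U + s)) = √(-308 + U + s))
-J(o - H, -930) = -√(-308 + (-29883/223 - 1*(-1/123)) - 930) = -√(-308 + (-29883/223 + 1/123) - 930) = -√(-308 - 3675386/27429 - 930) = -√(-37632488/27429) = -2*I*√258055378338/27429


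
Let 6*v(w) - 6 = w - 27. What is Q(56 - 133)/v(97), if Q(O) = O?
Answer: -231/38 ≈ -6.0789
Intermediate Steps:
v(w) = -7/2 + w/6 (v(w) = 1 + (w - 27)/6 = 1 + (-27 + w)/6 = 1 + (-9/2 + w/6) = -7/2 + w/6)
Q(56 - 133)/v(97) = (56 - 133)/(-7/2 + (1/6)*97) = -77/(-7/2 + 97/6) = -77/38/3 = -77*3/38 = -231/38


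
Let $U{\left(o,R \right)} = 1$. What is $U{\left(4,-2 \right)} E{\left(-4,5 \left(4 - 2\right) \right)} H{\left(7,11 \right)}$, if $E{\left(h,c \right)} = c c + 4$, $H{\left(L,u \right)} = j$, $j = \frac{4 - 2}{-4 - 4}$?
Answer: $-26$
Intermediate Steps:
$j = - \frac{1}{4}$ ($j = \frac{2}{-8} = 2 \left(- \frac{1}{8}\right) = - \frac{1}{4} \approx -0.25$)
$H{\left(L,u \right)} = - \frac{1}{4}$
$E{\left(h,c \right)} = 4 + c^{2}$ ($E{\left(h,c \right)} = c^{2} + 4 = 4 + c^{2}$)
$U{\left(4,-2 \right)} E{\left(-4,5 \left(4 - 2\right) \right)} H{\left(7,11 \right)} = 1 \left(4 + \left(5 \left(4 - 2\right)\right)^{2}\right) \left(- \frac{1}{4}\right) = 1 \left(4 + \left(5 \cdot 2\right)^{2}\right) \left(- \frac{1}{4}\right) = 1 \left(4 + 10^{2}\right) \left(- \frac{1}{4}\right) = 1 \left(4 + 100\right) \left(- \frac{1}{4}\right) = 1 \cdot 104 \left(- \frac{1}{4}\right) = 104 \left(- \frac{1}{4}\right) = -26$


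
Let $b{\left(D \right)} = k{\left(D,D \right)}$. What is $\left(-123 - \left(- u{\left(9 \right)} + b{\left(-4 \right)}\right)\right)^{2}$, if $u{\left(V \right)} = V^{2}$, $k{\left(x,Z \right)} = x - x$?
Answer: $1764$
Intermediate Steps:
$k{\left(x,Z \right)} = 0$
$b{\left(D \right)} = 0$
$\left(-123 - \left(- u{\left(9 \right)} + b{\left(-4 \right)}\right)\right)^{2} = \left(-123 + \left(9^{2} - 0\right)\right)^{2} = \left(-123 + \left(81 + 0\right)\right)^{2} = \left(-123 + 81\right)^{2} = \left(-42\right)^{2} = 1764$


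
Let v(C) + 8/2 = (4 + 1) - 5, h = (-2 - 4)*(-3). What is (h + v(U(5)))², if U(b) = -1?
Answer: 196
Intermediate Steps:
h = 18 (h = -6*(-3) = 18)
v(C) = -4 (v(C) = -4 + ((4 + 1) - 5) = -4 + (5 - 5) = -4 + 0 = -4)
(h + v(U(5)))² = (18 - 4)² = 14² = 196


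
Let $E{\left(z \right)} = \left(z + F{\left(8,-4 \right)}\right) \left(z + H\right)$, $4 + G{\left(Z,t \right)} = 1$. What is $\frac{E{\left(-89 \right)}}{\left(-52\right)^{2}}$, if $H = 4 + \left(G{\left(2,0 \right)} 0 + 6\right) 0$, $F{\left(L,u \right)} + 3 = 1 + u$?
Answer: $\frac{8075}{2704} \approx 2.9863$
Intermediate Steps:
$F{\left(L,u \right)} = -2 + u$ ($F{\left(L,u \right)} = -3 + \left(1 + u\right) = -2 + u$)
$G{\left(Z,t \right)} = -3$ ($G{\left(Z,t \right)} = -4 + 1 = -3$)
$H = 4$ ($H = 4 + \left(\left(-3\right) 0 + 6\right) 0 = 4 + \left(0 + 6\right) 0 = 4 + 6 \cdot 0 = 4 + 0 = 4$)
$E{\left(z \right)} = \left(-6 + z\right) \left(4 + z\right)$ ($E{\left(z \right)} = \left(z - 6\right) \left(z + 4\right) = \left(z - 6\right) \left(4 + z\right) = \left(-6 + z\right) \left(4 + z\right)$)
$\frac{E{\left(-89 \right)}}{\left(-52\right)^{2}} = \frac{-24 + \left(-89\right)^{2} - -178}{\left(-52\right)^{2}} = \frac{-24 + 7921 + 178}{2704} = 8075 \cdot \frac{1}{2704} = \frac{8075}{2704}$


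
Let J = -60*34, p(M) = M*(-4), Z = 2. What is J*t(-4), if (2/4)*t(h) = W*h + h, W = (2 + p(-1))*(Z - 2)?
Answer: 16320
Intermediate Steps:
p(M) = -4*M
W = 0 (W = (2 - 4*(-1))*(2 - 2) = (2 + 4)*0 = 6*0 = 0)
t(h) = 2*h (t(h) = 2*(0*h + h) = 2*(0 + h) = 2*h)
J = -2040
J*t(-4) = -4080*(-4) = -2040*(-8) = 16320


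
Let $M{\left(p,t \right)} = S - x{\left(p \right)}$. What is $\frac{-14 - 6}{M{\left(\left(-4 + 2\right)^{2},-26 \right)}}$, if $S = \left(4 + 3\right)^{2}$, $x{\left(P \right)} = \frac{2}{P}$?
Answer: $- \frac{40}{97} \approx -0.41237$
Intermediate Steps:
$S = 49$ ($S = 7^{2} = 49$)
$M{\left(p,t \right)} = 49 - \frac{2}{p}$
$\frac{-14 - 6}{M{\left(\left(-4 + 2\right)^{2},-26 \right)}} = \frac{-14 - 6}{49 - \frac{2}{\left(-4 + 2\right)^{2}}} = \frac{-14 - 6}{49 - \frac{2}{\left(-2\right)^{2}}} = - \frac{20}{49 - \frac{2}{4}} = - \frac{20}{49 - \frac{1}{2}} = - \frac{20}{\frac{97}{2}} = \left(-20\right) \frac{2}{97} = - \frac{40}{97}$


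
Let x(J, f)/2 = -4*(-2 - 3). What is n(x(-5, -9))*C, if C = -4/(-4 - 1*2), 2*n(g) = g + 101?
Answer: 47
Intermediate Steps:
x(J, f) = 40 (x(J, f) = 2*(-4*(-2 - 3)) = 2*(-4*(-5)) = 2*20 = 40)
n(g) = 101/2 + g/2 (n(g) = (g + 101)/2 = (101 + g)/2 = 101/2 + g/2)
C = 2/3 (C = -4/(-4 - 2) = -4/(-6) = -4*(-1/6) = 2/3 ≈ 0.66667)
n(x(-5, -9))*C = (101/2 + (1/2)*40)*(2/3) = (101/2 + 20)*(2/3) = (141/2)*(2/3) = 47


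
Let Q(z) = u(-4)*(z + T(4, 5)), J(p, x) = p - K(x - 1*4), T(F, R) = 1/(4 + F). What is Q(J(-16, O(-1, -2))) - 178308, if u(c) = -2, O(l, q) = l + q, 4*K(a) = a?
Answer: -713119/4 ≈ -1.7828e+5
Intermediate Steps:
K(a) = a/4
J(p, x) = 1 + p - x/4 (J(p, x) = p - (x - 1*4)/4 = p - (x - 4)/4 = p - (-4 + x)/4 = p - (-1 + x/4) = p + (1 - x/4) = 1 + p - x/4)
Q(z) = -¼ - 2*z (Q(z) = -2*(z + 1/(4 + 4)) = -2*(z + 1/8) = -2*(z + ⅛) = -2*(⅛ + z) = -¼ - 2*z)
Q(J(-16, O(-1, -2))) - 178308 = (-¼ - 2*(1 - 16 - (-1 - 2)/4)) - 178308 = (-¼ - 2*(1 - 16 - ¼*(-3))) - 178308 = (-¼ - 2*(1 - 16 + ¾)) - 178308 = (-¼ - 2*(-57/4)) - 178308 = (-¼ + 57/2) - 178308 = 113/4 - 178308 = -713119/4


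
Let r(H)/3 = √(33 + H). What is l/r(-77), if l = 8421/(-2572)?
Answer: 2807*I*√11/56584 ≈ 0.16453*I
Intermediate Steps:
l = -8421/2572 (l = 8421*(-1/2572) = -8421/2572 ≈ -3.2741)
r(H) = 3*√(33 + H)
l/r(-77) = -8421*1/(3*√(33 - 77))/2572 = -8421*(-I*√11/66)/2572 = -(-2807)*I*√11/56584 = 2807*I*√11/56584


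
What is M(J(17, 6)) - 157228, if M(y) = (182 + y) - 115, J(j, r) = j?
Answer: -157144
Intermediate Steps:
M(y) = 67 + y
M(J(17, 6)) - 157228 = (67 + 17) - 157228 = 84 - 157228 = -157144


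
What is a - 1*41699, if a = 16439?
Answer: -25260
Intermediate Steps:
a - 1*41699 = 16439 - 1*41699 = 16439 - 41699 = -25260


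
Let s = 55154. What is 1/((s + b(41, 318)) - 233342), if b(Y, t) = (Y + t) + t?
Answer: -1/177511 ≈ -5.6335e-6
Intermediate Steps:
b(Y, t) = Y + 2*t
1/((s + b(41, 318)) - 233342) = 1/((55154 + (41 + 2*318)) - 233342) = 1/((55154 + (41 + 636)) - 233342) = 1/((55154 + 677) - 233342) = 1/(55831 - 233342) = 1/(-177511) = -1/177511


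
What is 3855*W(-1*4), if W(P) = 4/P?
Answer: -3855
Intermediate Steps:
3855*W(-1*4) = 3855*(4/((-1*4))) = 3855*(4/(-4)) = 3855*(4*(-¼)) = 3855*(-1) = -3855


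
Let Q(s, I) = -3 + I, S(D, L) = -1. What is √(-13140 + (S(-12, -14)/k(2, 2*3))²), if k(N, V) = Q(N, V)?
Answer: I*√118259/3 ≈ 114.63*I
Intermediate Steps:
k(N, V) = -3 + V
√(-13140 + (S(-12, -14)/k(2, 2*3))²) = √(-13140 + (-1/(-3 + 2*3))²) = √(-13140 + (-1/(-3 + 6))²) = √(-13140 + (-1/3)²) = √(-13140 + (-1*⅓)²) = √(-13140 + (-⅓)²) = √(-13140 + ⅑) = √(-118259/9) = I*√118259/3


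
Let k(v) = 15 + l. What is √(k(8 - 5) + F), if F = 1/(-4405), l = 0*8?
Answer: √291055970/4405 ≈ 3.8730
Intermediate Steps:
l = 0
F = -1/4405 ≈ -0.00022701
k(v) = 15 (k(v) = 15 + 0 = 15)
√(k(8 - 5) + F) = √(15 - 1/4405) = √(66074/4405) = √291055970/4405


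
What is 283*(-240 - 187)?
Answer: -120841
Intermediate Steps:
283*(-240 - 187) = 283*(-427) = -120841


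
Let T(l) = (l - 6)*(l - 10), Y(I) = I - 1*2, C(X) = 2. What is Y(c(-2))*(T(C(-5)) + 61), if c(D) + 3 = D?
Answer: -651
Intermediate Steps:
c(D) = -3 + D
Y(I) = -2 + I (Y(I) = I - 2 = -2 + I)
T(l) = (-10 + l)*(-6 + l) (T(l) = (-6 + l)*(-10 + l) = (-10 + l)*(-6 + l))
Y(c(-2))*(T(C(-5)) + 61) = (-2 + (-3 - 2))*((60 + 2**2 - 16*2) + 61) = (-2 - 5)*((60 + 4 - 32) + 61) = -7*(32 + 61) = -7*93 = -651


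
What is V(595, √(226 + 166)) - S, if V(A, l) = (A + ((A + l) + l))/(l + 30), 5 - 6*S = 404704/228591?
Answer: 11878467157/174186342 - 3955*√2/127 ≈ 24.153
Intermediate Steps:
S = 738251/1371546 (S = ⅚ - 202352/(3*228591) = ⅚ - ⅙*404704/228591 = ⅚ - 202352/685773 = 738251/1371546 ≈ 0.53826)
V(A, l) = (2*A + 2*l)/(30 + l) (V(A, l) = (A + (A + 2*l))/(30 + l) = (2*A + 2*l)/(30 + l))
V(595, √(226 + 166)) - S = 2*(595 + √(226 + 166))/(30 + √(226 + 166)) - 1*738251/1371546 = 2*(595 + √392)/(30 + √392) - 738251/1371546 = 2*(595 + 14*√2)/(30 + 14*√2) - 738251/1371546 = -738251/1371546 + 2*(595 + 14*√2)/(30 + 14*√2)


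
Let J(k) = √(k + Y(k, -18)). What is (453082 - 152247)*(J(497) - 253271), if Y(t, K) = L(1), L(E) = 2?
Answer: -76192781285 + 300835*√499 ≈ -7.6186e+10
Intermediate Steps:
Y(t, K) = 2
J(k) = √(2 + k) (J(k) = √(k + 2) = √(2 + k))
(453082 - 152247)*(J(497) - 253271) = (453082 - 152247)*(√(2 + 497) - 253271) = 300835*(√499 - 253271) = 300835*(-253271 + √499) = -76192781285 + 300835*√499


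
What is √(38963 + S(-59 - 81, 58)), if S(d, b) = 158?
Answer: √39121 ≈ 197.79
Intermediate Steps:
√(38963 + S(-59 - 81, 58)) = √(38963 + 158) = √39121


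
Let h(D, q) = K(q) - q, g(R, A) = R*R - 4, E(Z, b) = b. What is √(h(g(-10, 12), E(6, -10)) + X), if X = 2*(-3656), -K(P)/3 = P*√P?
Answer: √(-7302 + 30*I*√10) ≈ 0.5551 + 85.453*I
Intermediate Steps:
K(P) = -3*P^(3/2) (K(P) = -3*P*√P = -3*P^(3/2))
g(R, A) = -4 + R² (g(R, A) = R² - 4 = -4 + R²)
h(D, q) = -q - 3*q^(3/2) (h(D, q) = -3*q^(3/2) - q = -q - 3*q^(3/2))
X = -7312
√(h(g(-10, 12), E(6, -10)) + X) = √((-1*(-10) - (-30)*I*√10) - 7312) = √((10 - (-30)*I*√10) - 7312) = √((10 + 30*I*√10) - 7312) = √(-7302 + 30*I*√10)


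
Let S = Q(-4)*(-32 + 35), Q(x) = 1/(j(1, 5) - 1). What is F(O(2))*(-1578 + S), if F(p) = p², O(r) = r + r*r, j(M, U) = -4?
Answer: -284148/5 ≈ -56830.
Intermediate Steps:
O(r) = r + r²
Q(x) = -⅕ (Q(x) = 1/(-4 - 1) = 1/(-5) = -⅕)
S = -⅗ (S = -(-32 + 35)/5 = -⅕*3 = -⅗ ≈ -0.60000)
F(O(2))*(-1578 + S) = (2*(1 + 2))²*(-1578 - ⅗) = (2*3)²*(-7893/5) = 6²*(-7893/5) = 36*(-7893/5) = -284148/5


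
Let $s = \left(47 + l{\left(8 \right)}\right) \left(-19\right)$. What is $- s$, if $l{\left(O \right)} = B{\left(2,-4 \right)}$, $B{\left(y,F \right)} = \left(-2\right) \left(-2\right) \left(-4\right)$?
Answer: $589$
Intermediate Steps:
$B{\left(y,F \right)} = -16$ ($B{\left(y,F \right)} = 4 \left(-4\right) = -16$)
$l{\left(O \right)} = -16$
$s = -589$ ($s = \left(47 - 16\right) \left(-19\right) = 31 \left(-19\right) = -589$)
$- s = \left(-1\right) \left(-589\right) = 589$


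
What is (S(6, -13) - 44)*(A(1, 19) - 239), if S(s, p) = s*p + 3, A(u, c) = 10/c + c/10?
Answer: 5348931/190 ≈ 28152.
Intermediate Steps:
A(u, c) = 10/c + c/10 (A(u, c) = 10/c + c*(⅒) = 10/c + c/10)
S(s, p) = 3 + p*s (S(s, p) = p*s + 3 = 3 + p*s)
(S(6, -13) - 44)*(A(1, 19) - 239) = ((3 - 13*6) - 44)*((10/19 + (⅒)*19) - 239) = ((3 - 78) - 44)*((10*(1/19) + 19/10) - 239) = (-75 - 44)*((10/19 + 19/10) - 239) = -119*(461/190 - 239) = -119*(-44949/190) = 5348931/190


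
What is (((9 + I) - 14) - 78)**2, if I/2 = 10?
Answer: 3969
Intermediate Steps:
I = 20 (I = 2*10 = 20)
(((9 + I) - 14) - 78)**2 = (((9 + 20) - 14) - 78)**2 = ((29 - 14) - 78)**2 = (15 - 78)**2 = (-63)**2 = 3969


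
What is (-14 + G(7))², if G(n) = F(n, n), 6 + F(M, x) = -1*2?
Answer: 484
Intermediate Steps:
F(M, x) = -8 (F(M, x) = -6 - 1*2 = -6 - 2 = -8)
G(n) = -8
(-14 + G(7))² = (-14 - 8)² = (-22)² = 484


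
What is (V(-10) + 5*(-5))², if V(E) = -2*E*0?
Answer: 625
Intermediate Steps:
V(E) = 0
(V(-10) + 5*(-5))² = (0 + 5*(-5))² = (0 - 25)² = (-25)² = 625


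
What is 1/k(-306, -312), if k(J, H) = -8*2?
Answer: -1/16 ≈ -0.062500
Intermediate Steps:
k(J, H) = -16
1/k(-306, -312) = 1/(-16) = -1/16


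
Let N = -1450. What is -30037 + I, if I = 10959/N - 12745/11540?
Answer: -50275406811/1673300 ≈ -30046.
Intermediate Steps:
I = -14494711/1673300 (I = 10959/(-1450) - 12745/11540 = 10959*(-1/1450) - 12745*1/11540 = -10959/1450 - 2549/2308 = -14494711/1673300 ≈ -8.6624)
-30037 + I = -30037 - 14494711/1673300 = -50275406811/1673300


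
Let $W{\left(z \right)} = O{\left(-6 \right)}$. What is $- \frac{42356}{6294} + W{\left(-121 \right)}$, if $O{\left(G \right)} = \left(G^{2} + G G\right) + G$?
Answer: $\frac{186524}{3147} \approx 59.27$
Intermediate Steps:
$O{\left(G \right)} = G + 2 G^{2}$ ($O{\left(G \right)} = \left(G^{2} + G^{2}\right) + G = 2 G^{2} + G = G + 2 G^{2}$)
$W{\left(z \right)} = 66$ ($W{\left(z \right)} = - 6 \left(1 + 2 \left(-6\right)\right) = - 6 \left(1 - 12\right) = \left(-6\right) \left(-11\right) = 66$)
$- \frac{42356}{6294} + W{\left(-121 \right)} = - \frac{42356}{6294} + 66 = \left(-42356\right) \frac{1}{6294} + 66 = - \frac{21178}{3147} + 66 = \frac{186524}{3147}$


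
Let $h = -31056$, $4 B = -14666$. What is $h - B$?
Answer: $- \frac{54779}{2} \approx -27390.0$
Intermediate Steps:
$B = - \frac{7333}{2}$ ($B = \frac{1}{4} \left(-14666\right) = - \frac{7333}{2} \approx -3666.5$)
$h - B = -31056 - - \frac{7333}{2} = -31056 + \frac{7333}{2} = - \frac{54779}{2}$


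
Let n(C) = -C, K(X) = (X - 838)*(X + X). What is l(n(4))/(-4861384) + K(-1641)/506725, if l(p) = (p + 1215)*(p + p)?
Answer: 4944688570469/307923100925 ≈ 16.058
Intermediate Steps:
K(X) = 2*X*(-838 + X) (K(X) = (-838 + X)*(2*X) = 2*X*(-838 + X))
l(p) = 2*p*(1215 + p) (l(p) = (1215 + p)*(2*p) = 2*p*(1215 + p))
l(n(4))/(-4861384) + K(-1641)/506725 = (2*(-1*4)*(1215 - 1*4))/(-4861384) + (2*(-1641)*(-838 - 1641))/506725 = (2*(-4)*(1215 - 4))*(-1/4861384) + (2*(-1641)*(-2479))*(1/506725) = (2*(-4)*1211)*(-1/4861384) + 8136078*(1/506725) = -9688*(-1/4861384) + 8136078/506725 = 1211/607673 + 8136078/506725 = 4944688570469/307923100925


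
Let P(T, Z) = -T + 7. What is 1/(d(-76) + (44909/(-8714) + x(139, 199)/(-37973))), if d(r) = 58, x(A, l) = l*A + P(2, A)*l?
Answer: 330896722/17236972035 ≈ 0.019197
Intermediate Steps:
P(T, Z) = 7 - T
x(A, l) = 5*l + A*l (x(A, l) = l*A + (7 - 1*2)*l = A*l + (7 - 2)*l = A*l + 5*l = 5*l + A*l)
1/(d(-76) + (44909/(-8714) + x(139, 199)/(-37973))) = 1/(58 + (44909/(-8714) + (199*(5 + 139))/(-37973))) = 1/(58 + (44909*(-1/8714) + (199*144)*(-1/37973))) = 1/(58 + (-44909/8714 + 28656*(-1/37973))) = 1/(58 + (-44909/8714 - 28656/37973)) = 1/(58 - 1955037841/330896722) = 1/(17236972035/330896722) = 330896722/17236972035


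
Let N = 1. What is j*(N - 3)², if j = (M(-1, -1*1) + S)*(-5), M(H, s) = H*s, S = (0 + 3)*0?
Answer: -20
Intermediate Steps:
S = 0 (S = 3*0 = 0)
j = -5 (j = (-(-1) + 0)*(-5) = (-1*(-1) + 0)*(-5) = (1 + 0)*(-5) = 1*(-5) = -5)
j*(N - 3)² = -5*(1 - 3)² = -5*(-2)² = -5*4 = -20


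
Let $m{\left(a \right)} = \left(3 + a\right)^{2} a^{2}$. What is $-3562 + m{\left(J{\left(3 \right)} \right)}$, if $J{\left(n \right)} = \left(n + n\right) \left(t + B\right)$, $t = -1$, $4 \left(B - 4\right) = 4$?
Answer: $416342$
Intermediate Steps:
$B = 5$ ($B = 4 + \frac{1}{4} \cdot 4 = 4 + 1 = 5$)
$J{\left(n \right)} = 8 n$ ($J{\left(n \right)} = \left(n + n\right) \left(-1 + 5\right) = 2 n 4 = 8 n$)
$m{\left(a \right)} = a^{2} \left(3 + a\right)^{2}$
$-3562 + m{\left(J{\left(3 \right)} \right)} = -3562 + \left(8 \cdot 3\right)^{2} \left(3 + 8 \cdot 3\right)^{2} = -3562 + 24^{2} \left(3 + 24\right)^{2} = -3562 + 576 \cdot 27^{2} = -3562 + 576 \cdot 729 = -3562 + 419904 = 416342$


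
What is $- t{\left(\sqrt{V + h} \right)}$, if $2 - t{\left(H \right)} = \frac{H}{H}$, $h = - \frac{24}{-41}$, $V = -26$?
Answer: $-1$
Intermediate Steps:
$h = \frac{24}{41}$ ($h = \left(-24\right) \left(- \frac{1}{41}\right) = \frac{24}{41} \approx 0.58537$)
$t{\left(H \right)} = 1$ ($t{\left(H \right)} = 2 - \frac{H}{H} = 2 - 1 = 1$)
$- t{\left(\sqrt{V + h} \right)} = \left(-1\right) 1 = -1$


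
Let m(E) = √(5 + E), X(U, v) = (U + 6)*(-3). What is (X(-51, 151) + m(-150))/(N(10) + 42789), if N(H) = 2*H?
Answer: 135/42809 + I*√145/42809 ≈ 0.0031535 + 0.00028129*I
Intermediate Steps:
X(U, v) = -18 - 3*U (X(U, v) = (6 + U)*(-3) = -18 - 3*U)
(X(-51, 151) + m(-150))/(N(10) + 42789) = ((-18 - 3*(-51)) + √(5 - 150))/(2*10 + 42789) = ((-18 + 153) + √(-145))/(20 + 42789) = (135 + I*√145)/42809 = (135 + I*√145)*(1/42809) = 135/42809 + I*√145/42809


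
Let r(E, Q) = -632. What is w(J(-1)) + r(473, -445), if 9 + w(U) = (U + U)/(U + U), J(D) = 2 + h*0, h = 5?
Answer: -640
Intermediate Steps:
J(D) = 2 (J(D) = 2 + 5*0 = 2 + 0 = 2)
w(U) = -8 (w(U) = -9 + (U + U)/(U + U) = -9 + (2*U)/((2*U)) = -9 + (2*U)*(1/(2*U)) = -9 + 1 = -8)
w(J(-1)) + r(473, -445) = -8 - 632 = -640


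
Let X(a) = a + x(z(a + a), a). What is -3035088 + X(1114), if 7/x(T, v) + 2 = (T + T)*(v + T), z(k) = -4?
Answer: -26947757075/8882 ≈ -3.0340e+6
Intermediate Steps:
x(T, v) = 7/(-2 + 2*T*(T + v)) (x(T, v) = 7/(-2 + (T + T)*(v + T)) = 7/(-2 + (2*T)*(T + v)) = 7/(-2 + 2*T*(T + v)))
X(a) = a + 7/(2*(15 - 4*a)) (X(a) = a + 7/(2*(-1 + (-4)² - 4*a)) = a + 7/(2*(-1 + 16 - 4*a)) = a + 7/(2*(15 - 4*a)))
-3035088 + X(1114) = -3035088 + (1114 - 7/(2*(-15 + 4*1114))) = -3035088 + (1114 - 7/(2*(-15 + 4456))) = -3035088 + (1114 - 7/2/4441) = -3035088 + (1114 - 7/2*1/4441) = -3035088 + (1114 - 7/8882) = -3035088 + 9894541/8882 = -26947757075/8882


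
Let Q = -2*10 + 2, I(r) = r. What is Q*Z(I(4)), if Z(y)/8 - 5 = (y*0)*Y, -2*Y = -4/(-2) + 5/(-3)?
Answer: -720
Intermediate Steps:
Y = -1/6 (Y = -(-4/(-2) + 5/(-3))/2 = -(-4*(-1/2) + 5*(-1/3))/2 = -(2 - 5/3)/2 = -1/2*1/3 = -1/6 ≈ -0.16667)
Z(y) = 40 (Z(y) = 40 + 8*((y*0)*(-1/6)) = 40 + 8*(0*(-1/6)) = 40 + 8*0 = 40 + 0 = 40)
Q = -18 (Q = -20 + 2 = -18)
Q*Z(I(4)) = -18*40 = -720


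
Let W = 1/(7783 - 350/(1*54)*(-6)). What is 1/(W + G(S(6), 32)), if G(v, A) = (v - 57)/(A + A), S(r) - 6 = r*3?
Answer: -4505408/2322525 ≈ -1.9399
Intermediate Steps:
S(r) = 6 + 3*r (S(r) = 6 + r*3 = 6 + 3*r)
G(v, A) = (-57 + v)/(2*A) (G(v, A) = (-57 + v)/((2*A)) = (-57 + v)*(1/(2*A)) = (-57 + v)/(2*A))
W = 9/70397 (W = 1/(7783 - 350/54*(-6)) = 1/(7783 - 350*1/54*(-6)) = 1/(7783 - 175/27*(-6)) = 1/(7783 + 350/9) = 1/(70397/9) = 9/70397 ≈ 0.00012785)
1/(W + G(S(6), 32)) = 1/(9/70397 + (½)*(-57 + (6 + 3*6))/32) = 1/(9/70397 + (½)*(1/32)*(-57 + (6 + 18))) = 1/(9/70397 + (½)*(1/32)*(-57 + 24)) = 1/(9/70397 + (½)*(1/32)*(-33)) = 1/(9/70397 - 33/64) = 1/(-2322525/4505408) = -4505408/2322525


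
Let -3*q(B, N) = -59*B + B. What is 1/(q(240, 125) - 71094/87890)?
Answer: 2585/11992309 ≈ 0.00021555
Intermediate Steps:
q(B, N) = 58*B/3 (q(B, N) = -(-59*B + B)/3 = -(-58)*B/3 = 58*B/3)
1/(q(240, 125) - 71094/87890) = 1/((58/3)*240 - 71094/87890) = 1/(4640 - 71094*1/87890) = 1/(4640 - 2091/2585) = 1/(11992309/2585) = 2585/11992309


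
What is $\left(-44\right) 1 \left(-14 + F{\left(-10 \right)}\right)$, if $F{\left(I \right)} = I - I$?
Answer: $616$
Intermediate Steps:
$F{\left(I \right)} = 0$
$\left(-44\right) 1 \left(-14 + F{\left(-10 \right)}\right) = \left(-44\right) 1 \left(-14 + 0\right) = \left(-44\right) \left(-14\right) = 616$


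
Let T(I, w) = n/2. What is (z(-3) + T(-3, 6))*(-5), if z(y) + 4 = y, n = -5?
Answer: 95/2 ≈ 47.500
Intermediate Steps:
z(y) = -4 + y
T(I, w) = -5/2
(z(-3) + T(-3, 6))*(-5) = ((-4 - 3) - 5/2)*(-5) = (-7 - 5/2)*(-5) = -19/2*(-5) = 95/2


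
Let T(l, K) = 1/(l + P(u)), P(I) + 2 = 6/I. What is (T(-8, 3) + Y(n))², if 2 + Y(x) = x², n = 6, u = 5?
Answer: 2223081/1936 ≈ 1148.3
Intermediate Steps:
P(I) = -2 + 6/I
T(l, K) = 1/(-⅘ + l) (T(l, K) = 1/(l + (-2 + 6/5)) = 1/(l - ⅘) = 1/(-⅘ + l))
Y(x) = -2 + x²
(T(-8, 3) + Y(n))² = (5/(-4 + 5*(-8)) + (-2 + 6²))² = (5/(-4 - 40) + (-2 + 36))² = (5/(-44) + 34)² = (5*(-1/44) + 34)² = (-5/44 + 34)² = (1491/44)² = 2223081/1936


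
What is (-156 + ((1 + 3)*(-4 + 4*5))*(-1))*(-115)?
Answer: 25300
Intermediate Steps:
(-156 + ((1 + 3)*(-4 + 4*5))*(-1))*(-115) = (-156 + (4*(-4 + 20))*(-1))*(-115) = (-156 + (4*16)*(-1))*(-115) = (-156 + 64*(-1))*(-115) = (-156 - 64)*(-115) = -220*(-115) = 25300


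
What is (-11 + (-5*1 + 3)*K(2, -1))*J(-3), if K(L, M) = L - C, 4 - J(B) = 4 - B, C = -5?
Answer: 75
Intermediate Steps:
J(B) = B (J(B) = 4 - (4 - B) = 4 + (-4 + B) = B)
K(L, M) = 5 + L (K(L, M) = L - 1*(-5) = L + 5 = 5 + L)
(-11 + (-5*1 + 3)*K(2, -1))*J(-3) = (-11 + (-5*1 + 3)*(5 + 2))*(-3) = (-11 + (-5 + 3)*7)*(-3) = (-11 - 2*7)*(-3) = (-11 - 14)*(-3) = -25*(-3) = 75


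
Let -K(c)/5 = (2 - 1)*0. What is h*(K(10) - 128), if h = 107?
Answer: -13696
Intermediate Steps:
K(c) = 0 (K(c) = -5*(2 - 1)*0 = -5*0 = 0)
h*(K(10) - 128) = 107*(0 - 128) = 107*(-128) = -13696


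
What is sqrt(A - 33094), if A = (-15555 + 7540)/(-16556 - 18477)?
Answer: 3*I*sqrt(4512928043319)/35033 ≈ 181.92*I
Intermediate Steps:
A = 8015/35033 (A = -8015/(-35033) = -8015*(-1/35033) = 8015/35033 ≈ 0.22878)
sqrt(A - 33094) = sqrt(8015/35033 - 33094) = sqrt(-1159374087/35033) = 3*I*sqrt(4512928043319)/35033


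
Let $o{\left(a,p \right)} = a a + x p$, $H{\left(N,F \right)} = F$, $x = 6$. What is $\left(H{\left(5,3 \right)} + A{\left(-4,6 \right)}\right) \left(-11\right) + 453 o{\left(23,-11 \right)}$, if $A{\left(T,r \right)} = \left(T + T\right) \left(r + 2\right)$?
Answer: $210410$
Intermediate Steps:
$o{\left(a,p \right)} = a^{2} + 6 p$ ($o{\left(a,p \right)} = a a + 6 p = a^{2} + 6 p$)
$A{\left(T,r \right)} = 2 T \left(2 + r\right)$
$\left(H{\left(5,3 \right)} + A{\left(-4,6 \right)}\right) \left(-11\right) + 453 o{\left(23,-11 \right)} = \left(3 + 2 \left(-4\right) \left(2 + 6\right)\right) \left(-11\right) + 453 \left(23^{2} + 6 \left(-11\right)\right) = \left(3 + 2 \left(-4\right) 8\right) \left(-11\right) + 453 \left(529 - 66\right) = \left(3 - 64\right) \left(-11\right) + 453 \cdot 463 = \left(-61\right) \left(-11\right) + 209739 = 671 + 209739 = 210410$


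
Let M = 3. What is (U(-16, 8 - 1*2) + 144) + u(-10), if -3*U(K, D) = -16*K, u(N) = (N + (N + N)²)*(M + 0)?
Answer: 3686/3 ≈ 1228.7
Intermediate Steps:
u(N) = 3*N + 12*N² (u(N) = (N + (N + N)²)*(3 + 0) = (N + (2*N)²)*3 = (N + 4*N²)*3 = 3*N + 12*N²)
U(K, D) = 16*K/3 (U(K, D) = -(-16)*K/3 = 16*K/3)
(U(-16, 8 - 1*2) + 144) + u(-10) = ((16/3)*(-16) + 144) + 3*(-10)*(1 + 4*(-10)) = (-256/3 + 144) + 3*(-10)*(1 - 40) = 176/3 + 3*(-10)*(-39) = 176/3 + 1170 = 3686/3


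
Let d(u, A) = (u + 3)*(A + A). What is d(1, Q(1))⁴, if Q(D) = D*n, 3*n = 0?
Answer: 0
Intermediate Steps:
n = 0 (n = (⅓)*0 = 0)
Q(D) = 0 (Q(D) = D*0 = 0)
d(u, A) = 2*A*(3 + u) (d(u, A) = (3 + u)*(2*A) = 2*A*(3 + u))
d(1, Q(1))⁴ = (2*0*(3 + 1))⁴ = (2*0*4)⁴ = 0⁴ = 0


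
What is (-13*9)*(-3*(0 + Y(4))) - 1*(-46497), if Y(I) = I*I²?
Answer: 68961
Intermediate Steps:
Y(I) = I³
(-13*9)*(-3*(0 + Y(4))) - 1*(-46497) = (-13*9)*(-3*(0 + 4³)) - 1*(-46497) = -(-351)*(0 + 64) + 46497 = -(-351)*64 + 46497 = -117*(-192) + 46497 = 22464 + 46497 = 68961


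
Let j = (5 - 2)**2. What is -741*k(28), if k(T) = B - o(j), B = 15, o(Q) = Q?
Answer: -4446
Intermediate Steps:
j = 9 (j = 3**2 = 9)
k(T) = 6 (k(T) = 15 - 1*9 = 15 - 9 = 6)
-741*k(28) = -741*6 = -4446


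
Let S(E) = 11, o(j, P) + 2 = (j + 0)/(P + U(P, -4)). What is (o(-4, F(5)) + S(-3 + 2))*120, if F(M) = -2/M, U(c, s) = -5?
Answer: 10520/9 ≈ 1168.9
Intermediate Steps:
o(j, P) = -2 + j/(-5 + P) (o(j, P) = -2 + (j + 0)/(P - 5) = -2 + j/(-5 + P))
(o(-4, F(5)) + S(-3 + 2))*120 = ((10 - 4 - (-4)/5)/(-5 - 2/5) + 11)*120 = ((10 - 4 - (-4)/5)/(-5 - 2*⅕) + 11)*120 = ((10 - 4 - 2*(-⅖))/(-5 - ⅖) + 11)*120 = ((10 - 4 + ⅘)/(-27/5) + 11)*120 = (-5/27*34/5 + 11)*120 = (-34/27 + 11)*120 = (263/27)*120 = 10520/9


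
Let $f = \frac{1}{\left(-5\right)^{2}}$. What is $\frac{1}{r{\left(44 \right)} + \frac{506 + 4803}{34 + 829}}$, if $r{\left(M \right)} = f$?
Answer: $\frac{21575}{133588} \approx 0.1615$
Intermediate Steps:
$f = \frac{1}{25} \approx 0.04$
$r{\left(M \right)} = \frac{1}{25}$
$\frac{1}{r{\left(44 \right)} + \frac{506 + 4803}{34 + 829}} = \frac{1}{\frac{1}{25} + \frac{506 + 4803}{34 + 829}} = \frac{1}{\frac{1}{25} + \frac{5309}{863}} = \frac{1}{\frac{133588}{21575}} = \frac{21575}{133588}$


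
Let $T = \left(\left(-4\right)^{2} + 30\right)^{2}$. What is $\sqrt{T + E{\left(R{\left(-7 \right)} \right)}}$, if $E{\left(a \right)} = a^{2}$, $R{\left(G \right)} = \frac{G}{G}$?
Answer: $\sqrt{2117} \approx 46.011$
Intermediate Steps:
$R{\left(G \right)} = 1$
$T = 2116$ ($T = \left(16 + 30\right)^{2} = 46^{2} = 2116$)
$\sqrt{T + E{\left(R{\left(-7 \right)} \right)}} = \sqrt{2116 + 1^{2}} = \sqrt{2116 + 1} = \sqrt{2117}$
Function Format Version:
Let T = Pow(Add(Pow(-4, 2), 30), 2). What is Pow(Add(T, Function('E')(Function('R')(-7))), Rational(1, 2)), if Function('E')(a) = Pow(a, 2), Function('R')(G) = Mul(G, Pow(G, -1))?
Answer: Pow(2117, Rational(1, 2)) ≈ 46.011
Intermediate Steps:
Function('R')(G) = 1
T = 2116 (T = Pow(Add(16, 30), 2) = Pow(46, 2) = 2116)
Pow(Add(T, Function('E')(Function('R')(-7))), Rational(1, 2)) = Pow(Add(2116, Pow(1, 2)), Rational(1, 2)) = Pow(Add(2116, 1), Rational(1, 2)) = Pow(2117, Rational(1, 2))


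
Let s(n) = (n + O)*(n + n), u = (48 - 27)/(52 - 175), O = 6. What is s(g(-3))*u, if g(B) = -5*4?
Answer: -3920/41 ≈ -95.610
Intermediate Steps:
g(B) = -20
u = -7/41 (u = 21/(-123) = 21*(-1/123) = -7/41 ≈ -0.17073)
s(n) = 2*n*(6 + n) (s(n) = (n + 6)*(n + n) = (6 + n)*(2*n) = 2*n*(6 + n))
s(g(-3))*u = (2*(-20)*(6 - 20))*(-7/41) = (2*(-20)*(-14))*(-7/41) = 560*(-7/41) = -3920/41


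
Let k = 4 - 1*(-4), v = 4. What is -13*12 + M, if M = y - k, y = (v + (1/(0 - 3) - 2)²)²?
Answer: -6059/81 ≈ -74.802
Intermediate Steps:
k = 8 (k = 4 + 4 = 8)
y = 7225/81 (y = (4 + (1/(0 - 3) - 2)²)² = (4 + (1/(-3) - 2)²)² = (4 + (-⅓ - 2)²)² = (4 + (-7/3)²)² = (4 + 49/9)² = (85/9)² = 7225/81 ≈ 89.198)
M = 6577/81 (M = 7225/81 - 1*8 = 7225/81 - 8 = 6577/81 ≈ 81.198)
-13*12 + M = -13*12 + 6577/81 = -156 + 6577/81 = -6059/81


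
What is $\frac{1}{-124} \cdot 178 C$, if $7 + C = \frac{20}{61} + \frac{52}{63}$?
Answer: $\frac{1999741}{238266} \approx 8.3929$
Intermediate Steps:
$C = - \frac{22469}{3843}$ ($C = -7 + \left(\frac{20}{61} + \frac{52}{63}\right) = -7 + \frac{4432}{3843} = - \frac{22469}{3843} \approx -5.8467$)
$\frac{1}{-124} \cdot 178 C = \frac{1}{-124} \cdot 178 \left(- \frac{22469}{3843}\right) = \left(- \frac{1}{124}\right) 178 \left(- \frac{22469}{3843}\right) = \left(- \frac{89}{62}\right) \left(- \frac{22469}{3843}\right) = \frac{1999741}{238266}$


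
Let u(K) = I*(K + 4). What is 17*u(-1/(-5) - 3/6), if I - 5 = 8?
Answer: 8177/10 ≈ 817.70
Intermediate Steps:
I = 13 (I = 5 + 8 = 13)
u(K) = 52 + 13*K (u(K) = 13*(K + 4) = 13*(4 + K) = 52 + 13*K)
17*u(-1/(-5) - 3/6) = 17*(52 + 13*(-1/(-5) - 3/6)) = 17*(52 + 13*(-1*(-⅕) - 3*⅙)) = 17*(52 + 13*(⅕ - ½)) = 17*(52 + 13*(-3/10)) = 17*(52 - 39/10) = 17*(481/10) = 8177/10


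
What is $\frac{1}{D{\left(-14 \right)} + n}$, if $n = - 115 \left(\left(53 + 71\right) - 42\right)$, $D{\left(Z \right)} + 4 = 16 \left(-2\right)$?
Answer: $- \frac{1}{9466} \approx -0.00010564$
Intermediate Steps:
$D{\left(Z \right)} = -36$ ($D{\left(Z \right)} = -4 + 16 \left(-2\right) = -4 - 32 = -36$)
$n = -9430$ ($n = - 115 \left(124 - 42\right) = \left(-115\right) 82 = -9430$)
$\frac{1}{D{\left(-14 \right)} + n} = \frac{1}{-36 - 9430} = \frac{1}{-9466} = - \frac{1}{9466}$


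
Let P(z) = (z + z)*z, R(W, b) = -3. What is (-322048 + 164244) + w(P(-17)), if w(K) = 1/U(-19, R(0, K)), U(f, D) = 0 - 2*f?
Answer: -5996551/38 ≈ -1.5780e+5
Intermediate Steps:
P(z) = 2*z² (P(z) = (2*z)*z = 2*z²)
U(f, D) = -2*f
w(K) = 1/38 (w(K) = 1/(-2*(-19)) = 1/38)
(-322048 + 164244) + w(P(-17)) = (-322048 + 164244) + 1/38 = -157804 + 1/38 = -5996551/38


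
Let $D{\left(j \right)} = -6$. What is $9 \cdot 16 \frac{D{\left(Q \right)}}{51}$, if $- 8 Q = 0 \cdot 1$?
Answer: $- \frac{288}{17} \approx -16.941$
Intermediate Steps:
$Q = 0$ ($Q = - \frac{0 \cdot 1}{8} = \left(- \frac{1}{8}\right) 0 = 0$)
$9 \cdot 16 \frac{D{\left(Q \right)}}{51} = 9 \cdot 16 \left(- \frac{6}{51}\right) = 144 \left(\left(-6\right) \frac{1}{51}\right) = 144 \left(- \frac{2}{17}\right) = - \frac{288}{17}$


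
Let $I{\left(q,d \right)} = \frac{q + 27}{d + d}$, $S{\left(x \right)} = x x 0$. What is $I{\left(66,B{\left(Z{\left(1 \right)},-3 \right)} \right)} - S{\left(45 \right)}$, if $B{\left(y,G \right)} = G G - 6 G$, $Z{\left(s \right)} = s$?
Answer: $\frac{31}{18} \approx 1.7222$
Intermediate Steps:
$S{\left(x \right)} = 0$ ($S{\left(x \right)} = x^{2} \cdot 0 = 0$)
$B{\left(y,G \right)} = G^{2} - 6 G$
$I{\left(q,d \right)} = \frac{27 + q}{2 d}$
$I{\left(66,B{\left(Z{\left(1 \right)},-3 \right)} \right)} - S{\left(45 \right)} = \frac{27 + 66}{2 \left(- 3 \left(-6 - 3\right)\right)} - 0 = \frac{1}{2} \frac{1}{\left(-3\right) \left(-9\right)} 93 + 0 = \frac{1}{2} \cdot \frac{1}{27} \cdot 93 + 0 = \frac{31}{18} + 0 = \frac{31}{18}$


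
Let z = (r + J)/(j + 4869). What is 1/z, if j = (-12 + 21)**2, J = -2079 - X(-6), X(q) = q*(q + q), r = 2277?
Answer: 275/7 ≈ 39.286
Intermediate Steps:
X(q) = 2*q**2 (X(q) = q*(2*q) = 2*q**2)
J = -2151 (J = -2079 - 2*(-6)**2 = -2079 - 2*36 = -2079 - 1*72 = -2079 - 72 = -2151)
j = 81 (j = 9**2 = 81)
z = 7/275 (z = (2277 - 2151)/(81 + 4869) = 126/4950 = 126*(1/4950) = 7/275 ≈ 0.025455)
1/z = 1/(7/275) = 275/7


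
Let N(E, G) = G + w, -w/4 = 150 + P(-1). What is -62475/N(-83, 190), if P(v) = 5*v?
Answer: 4165/26 ≈ 160.19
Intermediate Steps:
w = -580 (w = -4*(150 + 5*(-1)) = -4*(150 - 5) = -4*145 = -580)
N(E, G) = -580 + G (N(E, G) = G - 580 = -580 + G)
-62475/N(-83, 190) = -62475/(-580 + 190) = -62475/(-390) = -62475*(-1/390) = 4165/26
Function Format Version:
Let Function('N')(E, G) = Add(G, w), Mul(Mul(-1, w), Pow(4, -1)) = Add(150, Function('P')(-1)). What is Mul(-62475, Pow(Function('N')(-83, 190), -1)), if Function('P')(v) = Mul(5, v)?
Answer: Rational(4165, 26) ≈ 160.19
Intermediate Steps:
w = -580 (w = Mul(-4, Add(150, Mul(5, -1))) = Mul(-4, Add(150, -5)) = Mul(-4, 145) = -580)
Function('N')(E, G) = Add(-580, G) (Function('N')(E, G) = Add(G, -580) = Add(-580, G))
Mul(-62475, Pow(Function('N')(-83, 190), -1)) = Mul(-62475, Pow(Add(-580, 190), -1)) = Mul(-62475, Pow(-390, -1)) = Mul(-62475, Rational(-1, 390)) = Rational(4165, 26)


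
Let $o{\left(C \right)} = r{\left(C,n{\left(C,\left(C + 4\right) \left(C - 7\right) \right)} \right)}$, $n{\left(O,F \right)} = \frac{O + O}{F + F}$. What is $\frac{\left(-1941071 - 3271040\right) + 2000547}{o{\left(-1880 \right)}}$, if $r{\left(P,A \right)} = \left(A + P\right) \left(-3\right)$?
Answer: $- \frac{473707295782}{831903055} \approx -569.43$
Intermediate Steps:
$n{\left(O,F \right)} = \frac{O}{F}$ ($n{\left(O,F \right)} = \frac{2 O}{2 F} = 2 O \frac{1}{2 F} = \frac{O}{F}$)
$r{\left(P,A \right)} = - 3 A - 3 P$
$o{\left(C \right)} = - 3 C - \frac{3 C}{\left(-7 + C\right) \left(4 + C\right)}$ ($o{\left(C \right)} = - 3 \frac{C}{\left(C + 4\right) \left(C - 7\right)} - 3 C = - 3 \frac{C}{\left(4 + C\right) \left(-7 + C\right)} - 3 C = - 3 \frac{C}{\left(-7 + C\right) \left(4 + C\right)} - 3 C = - \frac{3 C}{\left(-7 + C\right) \left(4 + C\right)} - 3 C = - 3 C - \frac{3 C}{\left(-7 + C\right) \left(4 + C\right)}$)
$\frac{\left(-1941071 - 3271040\right) + 2000547}{o{\left(-1880 \right)}} = \frac{\left(-1941071 - 3271040\right) + 2000547}{3 \left(-1880\right) \frac{1}{28 - \left(-1880\right)^{2} + 3 \left(-1880\right)} \left(-27 + \left(-1880\right)^{2} - -5640\right)} = \frac{-5212111 + 2000547}{3 \left(-1880\right) \frac{1}{28 - 3534400 - 5640} \left(-27 + 3534400 + 5640\right)} = - \frac{3211564}{3 \left(-1880\right) \frac{1}{28 - 3534400 - 5640} \cdot 3540013} = - \frac{3211564}{3 \left(-1880\right) \frac{1}{-3540012} \cdot 3540013} = - \frac{3211564}{3 \left(-1880\right) \left(- \frac{1}{3540012}\right) 3540013} = - \frac{3211564}{\frac{1663806110}{295001}} = \left(-3211564\right) \frac{295001}{1663806110} = - \frac{473707295782}{831903055}$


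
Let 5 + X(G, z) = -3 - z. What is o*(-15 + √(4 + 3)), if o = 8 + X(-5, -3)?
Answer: -45 + 3*√7 ≈ -37.063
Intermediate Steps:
X(G, z) = -8 - z (X(G, z) = -5 + (-3 - z) = -8 - z)
o = 3 (o = 8 + (-8 - 1*(-3)) = 8 + (-8 + 3) = 8 - 5 = 3)
o*(-15 + √(4 + 3)) = 3*(-15 + √(4 + 3)) = 3*(-15 + √7) = -45 + 3*√7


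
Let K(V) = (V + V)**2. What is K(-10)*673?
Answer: 269200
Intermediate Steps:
K(V) = 4*V**2 (K(V) = (2*V)**2 = 4*V**2)
K(-10)*673 = (4*(-10)**2)*673 = (4*100)*673 = 400*673 = 269200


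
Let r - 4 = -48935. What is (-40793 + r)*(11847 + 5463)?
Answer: -1553122440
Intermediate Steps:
r = -48931 (r = 4 - 48935 = -48931)
(-40793 + r)*(11847 + 5463) = (-40793 - 48931)*(11847 + 5463) = -89724*17310 = -1553122440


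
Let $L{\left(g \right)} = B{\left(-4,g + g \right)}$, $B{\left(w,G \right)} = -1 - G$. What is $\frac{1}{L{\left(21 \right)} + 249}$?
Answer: $\frac{1}{206} \approx 0.0048544$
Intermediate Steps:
$L{\left(g \right)} = -1 - 2 g$ ($L{\left(g \right)} = -1 - \left(g + g\right) = -1 - 2 g$)
$\frac{1}{L{\left(21 \right)} + 249} = \frac{1}{\left(-1 - 42\right) + 249} = \frac{1}{-43 + 249} = \frac{1}{206}$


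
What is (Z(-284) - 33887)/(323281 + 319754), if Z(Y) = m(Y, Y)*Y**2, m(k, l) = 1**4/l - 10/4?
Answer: -235811/643035 ≈ -0.36672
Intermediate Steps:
m(k, l) = -5/2 + 1/l (m(k, l) = 1/l - 10*1/4 = 1/l - 5/2 = -5/2 + 1/l)
Z(Y) = Y**2*(-5/2 + 1/Y) (Z(Y) = (-5/2 + 1/Y)*Y**2 = Y**2*(-5/2 + 1/Y))
(Z(-284) - 33887)/(323281 + 319754) = ((1/2)*(-284)*(2 - 5*(-284)) - 33887)/(323281 + 319754) = ((1/2)*(-284)*(2 + 1420) - 33887)/643035 = ((1/2)*(-284)*1422 - 33887)*(1/643035) = (-201924 - 33887)*(1/643035) = -235811*1/643035 = -235811/643035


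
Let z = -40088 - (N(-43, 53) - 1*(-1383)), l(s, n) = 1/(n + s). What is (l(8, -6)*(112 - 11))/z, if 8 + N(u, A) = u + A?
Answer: -101/82946 ≈ -0.0012177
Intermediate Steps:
N(u, A) = -8 + A + u (N(u, A) = -8 + (u + A) = -8 + (A + u) = -8 + A + u)
z = -41473 (z = -40088 - ((-8 + 53 - 43) - 1*(-1383)) = -40088 - (2 + 1383) = -40088 - 1*1385 = -40088 - 1385 = -41473)
(l(8, -6)*(112 - 11))/z = ((112 - 11)/(-6 + 8))/(-41473) = (101/2)*(-1/41473) = -101/82946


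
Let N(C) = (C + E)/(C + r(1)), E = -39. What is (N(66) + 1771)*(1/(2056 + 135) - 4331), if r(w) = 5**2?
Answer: -117657568720/15337 ≈ -7.6715e+6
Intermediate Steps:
r(w) = 25
N(C) = (-39 + C)/(25 + C) (N(C) = (C - 39)/(C + 25) = (-39 + C)/(25 + C))
(N(66) + 1771)*(1/(2056 + 135) - 4331) = ((-39 + 66)/(25 + 66) + 1771)*(1/(2056 + 135) - 4331) = (27/91 + 1771)*(1/2191 - 4331) = ((1/91)*27 + 1771)*(1/2191 - 4331) = (27/91 + 1771)*(-9489220/2191) = (161188/91)*(-9489220/2191) = -117657568720/15337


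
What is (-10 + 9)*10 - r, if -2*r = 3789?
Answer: 3769/2 ≈ 1884.5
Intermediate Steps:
r = -3789/2 (r = -½*3789 = -3789/2 ≈ -1894.5)
(-10 + 9)*10 - r = (-10 + 9)*10 - 1*(-3789/2) = -1*10 + 3789/2 = -10 + 3789/2 = 3769/2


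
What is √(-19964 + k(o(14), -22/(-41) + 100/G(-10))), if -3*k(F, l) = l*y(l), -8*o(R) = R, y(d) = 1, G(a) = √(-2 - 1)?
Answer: √(-302038062 + 168100*I*√3)/123 ≈ 0.068102 + 141.29*I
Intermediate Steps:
G(a) = I*√3 (G(a) = √(-3) = I*√3)
o(R) = -R/8
k(F, l) = -l/3
√(-19964 + k(o(14), -22/(-41) + 100/G(-10))) = √(-19964 - (-22/(-41) + 100/((I*√3)))/3) = √(-19964 - (-22*(-1/41) + 100*(-I*√3/3))/3) = √(-19964 - (22/41 - 100*I*√3/3)/3) = √(-19964 + (-22/123 + 100*I*√3/9)) = √(-2455594/123 + 100*I*√3/9)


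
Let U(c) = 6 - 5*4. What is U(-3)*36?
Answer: -504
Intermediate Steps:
U(c) = -14 (U(c) = 6 - 20 = -14)
U(-3)*36 = -14*36 = -504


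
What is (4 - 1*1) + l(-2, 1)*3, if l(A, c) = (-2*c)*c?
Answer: -3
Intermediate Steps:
l(A, c) = -2*c²
(4 - 1*1) + l(-2, 1)*3 = (4 - 1*1) - 2*1²*3 = (4 - 1) - 2*1*3 = 3 - 2*3 = 3 - 6 = -3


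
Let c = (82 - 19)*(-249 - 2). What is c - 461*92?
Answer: -58225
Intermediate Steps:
c = -15813 (c = 63*(-251) = -15813)
c - 461*92 = -15813 - 461*92 = -15813 - 42412 = -58225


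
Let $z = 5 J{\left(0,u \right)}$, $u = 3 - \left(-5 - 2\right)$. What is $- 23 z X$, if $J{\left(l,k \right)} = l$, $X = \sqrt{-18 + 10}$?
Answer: $0$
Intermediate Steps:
$u = 10$ ($u = 3 - -7 = 3 + 7 = 10$)
$X = 2 i \sqrt{2}$ ($X = \sqrt{-8} = 2 i \sqrt{2} \approx 2.8284 i$)
$z = 0$ ($z = 5 \cdot 0 = 0$)
$- 23 z X = \left(-23\right) 0 \cdot 2 i \sqrt{2} = 0 \cdot 2 i \sqrt{2} = 0$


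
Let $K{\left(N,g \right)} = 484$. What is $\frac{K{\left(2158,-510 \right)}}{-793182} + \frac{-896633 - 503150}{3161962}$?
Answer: $- \frac{555906534557}{1254005671542} \approx -0.4433$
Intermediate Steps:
$\frac{K{\left(2158,-510 \right)}}{-793182} + \frac{-896633 - 503150}{3161962} = \frac{484}{-793182} + \frac{-896633 - 503150}{3161962} = 484 \left(- \frac{1}{793182}\right) - \frac{1399783}{3161962} = - \frac{242}{396591} - \frac{1399783}{3161962} = - \frac{555906534557}{1254005671542}$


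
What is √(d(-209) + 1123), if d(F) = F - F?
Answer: √1123 ≈ 33.511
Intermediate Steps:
d(F) = 0
√(d(-209) + 1123) = √(0 + 1123) = √1123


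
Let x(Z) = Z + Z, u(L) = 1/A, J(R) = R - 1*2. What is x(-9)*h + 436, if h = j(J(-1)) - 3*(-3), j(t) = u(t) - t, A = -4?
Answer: 449/2 ≈ 224.50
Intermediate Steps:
J(R) = -2 + R (J(R) = R - 2 = -2 + R)
u(L) = -¼ (u(L) = 1/(-4) = -¼)
x(Z) = 2*Z
j(t) = -¼ - t
h = 47/4 (h = (-¼ - (-2 - 1)) - 3*(-3) = (-¼ - 1*(-3)) + 9 = (-¼ + 3) + 9 = 11/4 + 9 = 47/4 ≈ 11.750)
x(-9)*h + 436 = (2*(-9))*(47/4) + 436 = -18*47/4 + 436 = -423/2 + 436 = 449/2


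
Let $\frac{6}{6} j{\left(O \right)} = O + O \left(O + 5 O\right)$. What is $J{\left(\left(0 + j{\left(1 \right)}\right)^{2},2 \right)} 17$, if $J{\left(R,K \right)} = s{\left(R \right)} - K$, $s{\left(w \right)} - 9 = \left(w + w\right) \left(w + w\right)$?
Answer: $163387$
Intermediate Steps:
$s{\left(w \right)} = 9 + 4 w^{2}$ ($s{\left(w \right)} = 9 + \left(w + w\right) \left(w + w\right) = 9 + 2 w 2 w = 9 + 4 w^{2}$)
$j{\left(O \right)} = O + 6 O^{2}$ ($j{\left(O \right)} = O + O \left(O + 5 O\right) = O + O 6 O = O + 6 O^{2}$)
$J{\left(R,K \right)} = 9 - K + 4 R^{2}$ ($J{\left(R,K \right)} = \left(9 + 4 R^{2}\right) - K = 9 - K + 4 R^{2}$)
$J{\left(\left(0 + j{\left(1 \right)}\right)^{2},2 \right)} 17 = \left(9 - 2 + 4 \left(\left(0 + 1 \left(1 + 6 \cdot 1\right)\right)^{2}\right)^{2}\right) 17 = \left(9 - 2 + 4 \left(\left(0 + 1 \left(1 + 6\right)\right)^{2}\right)^{2}\right) 17 = \left(9 - 2 + 4 \left(\left(0 + 1 \cdot 7\right)^{2}\right)^{2}\right) 17 = \left(9 - 2 + 4 \left(\left(0 + 7\right)^{2}\right)^{2}\right) 17 = \left(9 - 2 + 4 \left(7^{2}\right)^{2}\right) 17 = \left(9 - 2 + 4 \cdot 49^{2}\right) 17 = \left(9 - 2 + 4 \cdot 2401\right) 17 = \left(9 - 2 + 9604\right) 17 = 9611 \cdot 17 = 163387$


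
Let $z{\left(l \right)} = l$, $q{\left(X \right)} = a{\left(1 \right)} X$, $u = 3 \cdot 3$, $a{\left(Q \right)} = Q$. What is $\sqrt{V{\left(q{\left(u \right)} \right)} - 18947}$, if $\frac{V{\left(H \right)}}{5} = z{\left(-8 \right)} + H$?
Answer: $i \sqrt{18942} \approx 137.63 i$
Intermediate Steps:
$u = 9$
$q{\left(X \right)} = X$ ($q{\left(X \right)} = 1 X = X$)
$V{\left(H \right)} = -40 + 5 H$ ($V{\left(H \right)} = 5 \left(-8 + H\right) = -40 + 5 H$)
$\sqrt{V{\left(q{\left(u \right)} \right)} - 18947} = \sqrt{\left(-40 + 5 \cdot 9\right) - 18947} = \sqrt{\left(-40 + 45\right) + \left(-22641 + 3694\right)} = \sqrt{5 - 18947} = \sqrt{-18942} = i \sqrt{18942}$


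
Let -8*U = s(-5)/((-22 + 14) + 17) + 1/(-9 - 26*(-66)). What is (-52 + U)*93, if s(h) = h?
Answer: -89250023/18480 ≈ -4829.5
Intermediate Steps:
U = 3847/55440 (U = -(-5/((-22 + 14) + 17) + 1/(-9 - 26*(-66)))/8 = -(-5/(-8 + 17) - 1/66/(-35))/8 = -(-5/9 - 1/35*(-1/66))/8 = -(-5*⅑ + 1/2310)/8 = -(-5/9 + 1/2310)/8 = -⅛*(-3847/6930) = 3847/55440 ≈ 0.069390)
(-52 + U)*93 = (-52 + 3847/55440)*93 = -2879033/55440*93 = -89250023/18480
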